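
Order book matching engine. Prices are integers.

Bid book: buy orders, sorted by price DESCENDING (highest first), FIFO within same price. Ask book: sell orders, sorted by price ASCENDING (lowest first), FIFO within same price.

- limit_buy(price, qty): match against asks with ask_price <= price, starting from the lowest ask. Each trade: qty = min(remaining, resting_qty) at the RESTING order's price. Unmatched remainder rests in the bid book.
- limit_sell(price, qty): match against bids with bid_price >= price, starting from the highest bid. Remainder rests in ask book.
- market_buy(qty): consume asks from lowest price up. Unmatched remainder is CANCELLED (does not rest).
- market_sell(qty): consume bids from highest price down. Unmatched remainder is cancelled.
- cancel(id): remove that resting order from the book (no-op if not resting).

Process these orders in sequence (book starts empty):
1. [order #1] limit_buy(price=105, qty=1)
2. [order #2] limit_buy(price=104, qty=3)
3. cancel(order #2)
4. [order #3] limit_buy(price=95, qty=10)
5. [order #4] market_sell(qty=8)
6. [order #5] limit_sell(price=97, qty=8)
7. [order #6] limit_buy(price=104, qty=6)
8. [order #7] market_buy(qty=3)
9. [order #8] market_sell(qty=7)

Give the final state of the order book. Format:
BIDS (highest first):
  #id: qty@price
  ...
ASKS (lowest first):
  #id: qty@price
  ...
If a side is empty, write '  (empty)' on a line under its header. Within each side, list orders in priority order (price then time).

After op 1 [order #1] limit_buy(price=105, qty=1): fills=none; bids=[#1:1@105] asks=[-]
After op 2 [order #2] limit_buy(price=104, qty=3): fills=none; bids=[#1:1@105 #2:3@104] asks=[-]
After op 3 cancel(order #2): fills=none; bids=[#1:1@105] asks=[-]
After op 4 [order #3] limit_buy(price=95, qty=10): fills=none; bids=[#1:1@105 #3:10@95] asks=[-]
After op 5 [order #4] market_sell(qty=8): fills=#1x#4:1@105 #3x#4:7@95; bids=[#3:3@95] asks=[-]
After op 6 [order #5] limit_sell(price=97, qty=8): fills=none; bids=[#3:3@95] asks=[#5:8@97]
After op 7 [order #6] limit_buy(price=104, qty=6): fills=#6x#5:6@97; bids=[#3:3@95] asks=[#5:2@97]
After op 8 [order #7] market_buy(qty=3): fills=#7x#5:2@97; bids=[#3:3@95] asks=[-]
After op 9 [order #8] market_sell(qty=7): fills=#3x#8:3@95; bids=[-] asks=[-]

Answer: BIDS (highest first):
  (empty)
ASKS (lowest first):
  (empty)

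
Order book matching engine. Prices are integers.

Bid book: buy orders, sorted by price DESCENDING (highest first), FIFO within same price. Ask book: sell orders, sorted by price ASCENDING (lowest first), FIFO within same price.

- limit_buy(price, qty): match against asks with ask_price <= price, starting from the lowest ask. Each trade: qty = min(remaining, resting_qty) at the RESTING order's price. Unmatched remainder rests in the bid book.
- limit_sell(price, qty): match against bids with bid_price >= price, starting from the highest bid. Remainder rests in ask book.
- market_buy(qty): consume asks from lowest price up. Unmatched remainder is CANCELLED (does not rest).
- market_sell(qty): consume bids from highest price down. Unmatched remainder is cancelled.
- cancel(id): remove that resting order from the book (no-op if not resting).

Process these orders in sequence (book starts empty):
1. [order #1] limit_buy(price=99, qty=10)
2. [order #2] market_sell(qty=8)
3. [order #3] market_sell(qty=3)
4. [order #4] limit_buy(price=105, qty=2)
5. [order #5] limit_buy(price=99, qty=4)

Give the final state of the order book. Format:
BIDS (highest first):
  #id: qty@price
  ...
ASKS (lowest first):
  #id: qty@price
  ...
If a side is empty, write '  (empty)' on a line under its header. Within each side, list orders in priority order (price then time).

After op 1 [order #1] limit_buy(price=99, qty=10): fills=none; bids=[#1:10@99] asks=[-]
After op 2 [order #2] market_sell(qty=8): fills=#1x#2:8@99; bids=[#1:2@99] asks=[-]
After op 3 [order #3] market_sell(qty=3): fills=#1x#3:2@99; bids=[-] asks=[-]
After op 4 [order #4] limit_buy(price=105, qty=2): fills=none; bids=[#4:2@105] asks=[-]
After op 5 [order #5] limit_buy(price=99, qty=4): fills=none; bids=[#4:2@105 #5:4@99] asks=[-]

Answer: BIDS (highest first):
  #4: 2@105
  #5: 4@99
ASKS (lowest first):
  (empty)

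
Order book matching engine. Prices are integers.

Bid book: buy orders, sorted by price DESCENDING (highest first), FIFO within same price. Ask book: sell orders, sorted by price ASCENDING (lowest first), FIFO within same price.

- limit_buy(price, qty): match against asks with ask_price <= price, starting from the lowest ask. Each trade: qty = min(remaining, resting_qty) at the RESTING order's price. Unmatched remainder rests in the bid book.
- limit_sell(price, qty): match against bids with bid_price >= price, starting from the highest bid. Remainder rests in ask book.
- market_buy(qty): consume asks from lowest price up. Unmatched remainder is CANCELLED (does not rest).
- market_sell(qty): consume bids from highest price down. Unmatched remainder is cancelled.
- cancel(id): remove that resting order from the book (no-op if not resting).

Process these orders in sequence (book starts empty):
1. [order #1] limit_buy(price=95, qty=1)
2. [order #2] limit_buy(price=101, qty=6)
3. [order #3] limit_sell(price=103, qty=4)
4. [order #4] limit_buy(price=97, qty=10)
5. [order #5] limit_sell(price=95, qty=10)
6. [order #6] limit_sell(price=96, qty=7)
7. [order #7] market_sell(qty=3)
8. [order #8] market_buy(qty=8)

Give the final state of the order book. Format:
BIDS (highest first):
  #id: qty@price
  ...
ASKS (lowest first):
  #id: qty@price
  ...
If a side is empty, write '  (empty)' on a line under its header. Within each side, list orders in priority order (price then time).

Answer: BIDS (highest first):
  (empty)
ASKS (lowest first):
  (empty)

Derivation:
After op 1 [order #1] limit_buy(price=95, qty=1): fills=none; bids=[#1:1@95] asks=[-]
After op 2 [order #2] limit_buy(price=101, qty=6): fills=none; bids=[#2:6@101 #1:1@95] asks=[-]
After op 3 [order #3] limit_sell(price=103, qty=4): fills=none; bids=[#2:6@101 #1:1@95] asks=[#3:4@103]
After op 4 [order #4] limit_buy(price=97, qty=10): fills=none; bids=[#2:6@101 #4:10@97 #1:1@95] asks=[#3:4@103]
After op 5 [order #5] limit_sell(price=95, qty=10): fills=#2x#5:6@101 #4x#5:4@97; bids=[#4:6@97 #1:1@95] asks=[#3:4@103]
After op 6 [order #6] limit_sell(price=96, qty=7): fills=#4x#6:6@97; bids=[#1:1@95] asks=[#6:1@96 #3:4@103]
After op 7 [order #7] market_sell(qty=3): fills=#1x#7:1@95; bids=[-] asks=[#6:1@96 #3:4@103]
After op 8 [order #8] market_buy(qty=8): fills=#8x#6:1@96 #8x#3:4@103; bids=[-] asks=[-]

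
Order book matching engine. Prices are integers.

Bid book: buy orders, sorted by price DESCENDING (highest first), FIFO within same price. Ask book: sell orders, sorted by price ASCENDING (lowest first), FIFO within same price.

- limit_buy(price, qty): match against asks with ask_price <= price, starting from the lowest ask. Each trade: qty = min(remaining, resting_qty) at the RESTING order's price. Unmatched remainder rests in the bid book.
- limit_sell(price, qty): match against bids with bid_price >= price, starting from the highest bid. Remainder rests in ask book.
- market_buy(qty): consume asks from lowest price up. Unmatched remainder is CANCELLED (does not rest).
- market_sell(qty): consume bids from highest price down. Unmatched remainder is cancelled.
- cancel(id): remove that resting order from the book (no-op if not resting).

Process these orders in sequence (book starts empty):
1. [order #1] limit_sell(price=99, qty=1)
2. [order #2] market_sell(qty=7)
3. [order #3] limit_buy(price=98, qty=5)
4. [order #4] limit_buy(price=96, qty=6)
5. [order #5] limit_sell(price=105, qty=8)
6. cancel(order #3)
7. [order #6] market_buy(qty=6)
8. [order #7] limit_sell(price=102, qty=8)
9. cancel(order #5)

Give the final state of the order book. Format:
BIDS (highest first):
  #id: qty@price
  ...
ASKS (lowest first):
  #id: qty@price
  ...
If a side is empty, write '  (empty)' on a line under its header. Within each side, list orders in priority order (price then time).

Answer: BIDS (highest first):
  #4: 6@96
ASKS (lowest first):
  #7: 8@102

Derivation:
After op 1 [order #1] limit_sell(price=99, qty=1): fills=none; bids=[-] asks=[#1:1@99]
After op 2 [order #2] market_sell(qty=7): fills=none; bids=[-] asks=[#1:1@99]
After op 3 [order #3] limit_buy(price=98, qty=5): fills=none; bids=[#3:5@98] asks=[#1:1@99]
After op 4 [order #4] limit_buy(price=96, qty=6): fills=none; bids=[#3:5@98 #4:6@96] asks=[#1:1@99]
After op 5 [order #5] limit_sell(price=105, qty=8): fills=none; bids=[#3:5@98 #4:6@96] asks=[#1:1@99 #5:8@105]
After op 6 cancel(order #3): fills=none; bids=[#4:6@96] asks=[#1:1@99 #5:8@105]
After op 7 [order #6] market_buy(qty=6): fills=#6x#1:1@99 #6x#5:5@105; bids=[#4:6@96] asks=[#5:3@105]
After op 8 [order #7] limit_sell(price=102, qty=8): fills=none; bids=[#4:6@96] asks=[#7:8@102 #5:3@105]
After op 9 cancel(order #5): fills=none; bids=[#4:6@96] asks=[#7:8@102]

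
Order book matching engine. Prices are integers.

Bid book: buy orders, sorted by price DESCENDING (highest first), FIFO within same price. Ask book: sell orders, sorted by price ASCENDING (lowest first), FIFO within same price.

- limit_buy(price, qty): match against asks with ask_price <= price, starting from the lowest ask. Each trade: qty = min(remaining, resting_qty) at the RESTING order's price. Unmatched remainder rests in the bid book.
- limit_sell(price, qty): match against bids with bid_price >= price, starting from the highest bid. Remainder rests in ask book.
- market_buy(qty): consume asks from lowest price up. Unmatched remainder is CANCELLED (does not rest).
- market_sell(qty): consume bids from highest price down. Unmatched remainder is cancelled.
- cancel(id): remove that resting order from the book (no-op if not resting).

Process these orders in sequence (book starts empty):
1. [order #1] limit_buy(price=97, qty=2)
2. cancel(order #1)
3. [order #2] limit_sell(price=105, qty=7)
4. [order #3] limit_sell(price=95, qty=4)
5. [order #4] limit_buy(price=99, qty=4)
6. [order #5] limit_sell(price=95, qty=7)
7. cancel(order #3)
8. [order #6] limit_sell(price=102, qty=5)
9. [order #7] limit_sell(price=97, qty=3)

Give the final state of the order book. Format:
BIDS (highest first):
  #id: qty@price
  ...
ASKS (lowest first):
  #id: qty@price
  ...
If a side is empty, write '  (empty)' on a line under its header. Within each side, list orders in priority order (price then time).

After op 1 [order #1] limit_buy(price=97, qty=2): fills=none; bids=[#1:2@97] asks=[-]
After op 2 cancel(order #1): fills=none; bids=[-] asks=[-]
After op 3 [order #2] limit_sell(price=105, qty=7): fills=none; bids=[-] asks=[#2:7@105]
After op 4 [order #3] limit_sell(price=95, qty=4): fills=none; bids=[-] asks=[#3:4@95 #2:7@105]
After op 5 [order #4] limit_buy(price=99, qty=4): fills=#4x#3:4@95; bids=[-] asks=[#2:7@105]
After op 6 [order #5] limit_sell(price=95, qty=7): fills=none; bids=[-] asks=[#5:7@95 #2:7@105]
After op 7 cancel(order #3): fills=none; bids=[-] asks=[#5:7@95 #2:7@105]
After op 8 [order #6] limit_sell(price=102, qty=5): fills=none; bids=[-] asks=[#5:7@95 #6:5@102 #2:7@105]
After op 9 [order #7] limit_sell(price=97, qty=3): fills=none; bids=[-] asks=[#5:7@95 #7:3@97 #6:5@102 #2:7@105]

Answer: BIDS (highest first):
  (empty)
ASKS (lowest first):
  #5: 7@95
  #7: 3@97
  #6: 5@102
  #2: 7@105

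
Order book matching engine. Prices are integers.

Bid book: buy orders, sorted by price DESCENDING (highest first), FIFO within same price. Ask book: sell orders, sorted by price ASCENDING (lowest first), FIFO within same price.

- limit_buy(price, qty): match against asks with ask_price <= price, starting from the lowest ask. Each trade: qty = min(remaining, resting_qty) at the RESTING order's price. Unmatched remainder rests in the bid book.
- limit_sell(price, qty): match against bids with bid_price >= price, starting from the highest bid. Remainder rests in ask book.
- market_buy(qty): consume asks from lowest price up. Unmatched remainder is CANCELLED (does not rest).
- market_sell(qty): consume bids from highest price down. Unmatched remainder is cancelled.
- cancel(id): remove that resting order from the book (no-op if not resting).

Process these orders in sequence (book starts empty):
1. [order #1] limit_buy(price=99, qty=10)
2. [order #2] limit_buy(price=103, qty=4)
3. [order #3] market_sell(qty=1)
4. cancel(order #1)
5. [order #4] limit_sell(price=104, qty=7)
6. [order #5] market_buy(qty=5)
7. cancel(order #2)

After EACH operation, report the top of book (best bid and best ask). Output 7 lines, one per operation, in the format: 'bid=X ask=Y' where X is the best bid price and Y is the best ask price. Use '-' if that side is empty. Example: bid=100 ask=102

After op 1 [order #1] limit_buy(price=99, qty=10): fills=none; bids=[#1:10@99] asks=[-]
After op 2 [order #2] limit_buy(price=103, qty=4): fills=none; bids=[#2:4@103 #1:10@99] asks=[-]
After op 3 [order #3] market_sell(qty=1): fills=#2x#3:1@103; bids=[#2:3@103 #1:10@99] asks=[-]
After op 4 cancel(order #1): fills=none; bids=[#2:3@103] asks=[-]
After op 5 [order #4] limit_sell(price=104, qty=7): fills=none; bids=[#2:3@103] asks=[#4:7@104]
After op 6 [order #5] market_buy(qty=5): fills=#5x#4:5@104; bids=[#2:3@103] asks=[#4:2@104]
After op 7 cancel(order #2): fills=none; bids=[-] asks=[#4:2@104]

Answer: bid=99 ask=-
bid=103 ask=-
bid=103 ask=-
bid=103 ask=-
bid=103 ask=104
bid=103 ask=104
bid=- ask=104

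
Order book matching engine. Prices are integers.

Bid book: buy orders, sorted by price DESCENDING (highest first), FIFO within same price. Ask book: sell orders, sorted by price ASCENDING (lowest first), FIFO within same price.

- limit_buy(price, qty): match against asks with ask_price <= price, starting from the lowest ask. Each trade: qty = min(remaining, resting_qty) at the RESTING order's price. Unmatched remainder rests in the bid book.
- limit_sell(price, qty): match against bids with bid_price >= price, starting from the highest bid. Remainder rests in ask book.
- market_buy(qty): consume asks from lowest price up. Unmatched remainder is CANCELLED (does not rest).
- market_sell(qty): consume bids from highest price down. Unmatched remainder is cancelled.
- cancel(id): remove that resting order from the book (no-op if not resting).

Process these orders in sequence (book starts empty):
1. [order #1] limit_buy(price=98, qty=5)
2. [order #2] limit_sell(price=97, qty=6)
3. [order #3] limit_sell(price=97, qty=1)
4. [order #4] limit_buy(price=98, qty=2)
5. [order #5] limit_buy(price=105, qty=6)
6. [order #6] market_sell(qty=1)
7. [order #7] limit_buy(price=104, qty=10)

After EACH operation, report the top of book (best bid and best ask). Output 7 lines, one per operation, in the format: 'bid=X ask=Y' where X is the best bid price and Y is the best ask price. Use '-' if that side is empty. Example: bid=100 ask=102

After op 1 [order #1] limit_buy(price=98, qty=5): fills=none; bids=[#1:5@98] asks=[-]
After op 2 [order #2] limit_sell(price=97, qty=6): fills=#1x#2:5@98; bids=[-] asks=[#2:1@97]
After op 3 [order #3] limit_sell(price=97, qty=1): fills=none; bids=[-] asks=[#2:1@97 #3:1@97]
After op 4 [order #4] limit_buy(price=98, qty=2): fills=#4x#2:1@97 #4x#3:1@97; bids=[-] asks=[-]
After op 5 [order #5] limit_buy(price=105, qty=6): fills=none; bids=[#5:6@105] asks=[-]
After op 6 [order #6] market_sell(qty=1): fills=#5x#6:1@105; bids=[#5:5@105] asks=[-]
After op 7 [order #7] limit_buy(price=104, qty=10): fills=none; bids=[#5:5@105 #7:10@104] asks=[-]

Answer: bid=98 ask=-
bid=- ask=97
bid=- ask=97
bid=- ask=-
bid=105 ask=-
bid=105 ask=-
bid=105 ask=-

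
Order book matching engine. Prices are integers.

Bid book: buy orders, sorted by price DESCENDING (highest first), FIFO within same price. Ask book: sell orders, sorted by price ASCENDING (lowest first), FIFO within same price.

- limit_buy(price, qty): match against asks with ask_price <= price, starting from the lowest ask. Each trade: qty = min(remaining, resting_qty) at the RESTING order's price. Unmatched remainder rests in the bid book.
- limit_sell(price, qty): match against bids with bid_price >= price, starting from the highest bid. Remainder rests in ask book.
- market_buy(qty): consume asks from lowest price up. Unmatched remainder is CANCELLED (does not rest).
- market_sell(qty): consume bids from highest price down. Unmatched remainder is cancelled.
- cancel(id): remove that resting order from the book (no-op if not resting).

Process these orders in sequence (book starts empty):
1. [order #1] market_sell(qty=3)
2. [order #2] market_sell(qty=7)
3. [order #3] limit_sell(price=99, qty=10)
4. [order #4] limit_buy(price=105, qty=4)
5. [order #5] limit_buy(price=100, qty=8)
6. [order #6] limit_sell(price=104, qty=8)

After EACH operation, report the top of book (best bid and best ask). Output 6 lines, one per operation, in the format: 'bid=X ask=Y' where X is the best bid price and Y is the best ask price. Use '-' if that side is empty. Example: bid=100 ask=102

Answer: bid=- ask=-
bid=- ask=-
bid=- ask=99
bid=- ask=99
bid=100 ask=-
bid=100 ask=104

Derivation:
After op 1 [order #1] market_sell(qty=3): fills=none; bids=[-] asks=[-]
After op 2 [order #2] market_sell(qty=7): fills=none; bids=[-] asks=[-]
After op 3 [order #3] limit_sell(price=99, qty=10): fills=none; bids=[-] asks=[#3:10@99]
After op 4 [order #4] limit_buy(price=105, qty=4): fills=#4x#3:4@99; bids=[-] asks=[#3:6@99]
After op 5 [order #5] limit_buy(price=100, qty=8): fills=#5x#3:6@99; bids=[#5:2@100] asks=[-]
After op 6 [order #6] limit_sell(price=104, qty=8): fills=none; bids=[#5:2@100] asks=[#6:8@104]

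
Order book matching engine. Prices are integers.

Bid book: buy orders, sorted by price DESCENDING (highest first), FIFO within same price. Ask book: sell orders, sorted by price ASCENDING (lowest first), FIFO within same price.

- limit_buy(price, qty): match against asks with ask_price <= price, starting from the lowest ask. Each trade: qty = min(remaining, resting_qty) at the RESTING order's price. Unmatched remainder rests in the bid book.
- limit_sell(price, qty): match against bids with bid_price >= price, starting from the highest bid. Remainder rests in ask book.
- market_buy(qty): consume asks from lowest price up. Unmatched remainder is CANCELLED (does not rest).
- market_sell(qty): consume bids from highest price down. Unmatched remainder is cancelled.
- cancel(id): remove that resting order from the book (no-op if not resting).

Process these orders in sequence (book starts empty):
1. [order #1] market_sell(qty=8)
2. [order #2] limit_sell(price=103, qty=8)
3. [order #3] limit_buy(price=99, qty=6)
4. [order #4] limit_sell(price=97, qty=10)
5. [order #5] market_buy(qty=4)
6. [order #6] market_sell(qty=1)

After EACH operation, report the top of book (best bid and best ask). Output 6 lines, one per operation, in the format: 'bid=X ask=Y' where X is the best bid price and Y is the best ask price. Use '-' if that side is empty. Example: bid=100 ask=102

Answer: bid=- ask=-
bid=- ask=103
bid=99 ask=103
bid=- ask=97
bid=- ask=103
bid=- ask=103

Derivation:
After op 1 [order #1] market_sell(qty=8): fills=none; bids=[-] asks=[-]
After op 2 [order #2] limit_sell(price=103, qty=8): fills=none; bids=[-] asks=[#2:8@103]
After op 3 [order #3] limit_buy(price=99, qty=6): fills=none; bids=[#3:6@99] asks=[#2:8@103]
After op 4 [order #4] limit_sell(price=97, qty=10): fills=#3x#4:6@99; bids=[-] asks=[#4:4@97 #2:8@103]
After op 5 [order #5] market_buy(qty=4): fills=#5x#4:4@97; bids=[-] asks=[#2:8@103]
After op 6 [order #6] market_sell(qty=1): fills=none; bids=[-] asks=[#2:8@103]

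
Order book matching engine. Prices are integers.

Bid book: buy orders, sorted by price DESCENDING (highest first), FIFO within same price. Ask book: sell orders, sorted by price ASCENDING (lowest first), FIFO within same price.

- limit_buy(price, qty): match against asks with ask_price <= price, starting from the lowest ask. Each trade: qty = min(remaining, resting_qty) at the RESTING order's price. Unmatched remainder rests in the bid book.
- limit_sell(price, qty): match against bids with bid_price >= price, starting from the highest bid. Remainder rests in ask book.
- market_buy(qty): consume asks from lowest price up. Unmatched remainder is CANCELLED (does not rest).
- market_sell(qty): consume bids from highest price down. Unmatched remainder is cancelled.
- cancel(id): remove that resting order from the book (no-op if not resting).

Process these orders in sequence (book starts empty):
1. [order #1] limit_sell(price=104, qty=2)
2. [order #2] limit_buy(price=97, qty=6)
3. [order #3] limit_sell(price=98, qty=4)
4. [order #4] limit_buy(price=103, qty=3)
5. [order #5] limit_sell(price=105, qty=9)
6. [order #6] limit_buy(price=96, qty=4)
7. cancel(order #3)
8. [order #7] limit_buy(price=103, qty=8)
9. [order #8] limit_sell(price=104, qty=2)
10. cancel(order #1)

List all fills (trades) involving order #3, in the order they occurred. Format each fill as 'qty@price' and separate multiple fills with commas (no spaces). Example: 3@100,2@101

Answer: 3@98

Derivation:
After op 1 [order #1] limit_sell(price=104, qty=2): fills=none; bids=[-] asks=[#1:2@104]
After op 2 [order #2] limit_buy(price=97, qty=6): fills=none; bids=[#2:6@97] asks=[#1:2@104]
After op 3 [order #3] limit_sell(price=98, qty=4): fills=none; bids=[#2:6@97] asks=[#3:4@98 #1:2@104]
After op 4 [order #4] limit_buy(price=103, qty=3): fills=#4x#3:3@98; bids=[#2:6@97] asks=[#3:1@98 #1:2@104]
After op 5 [order #5] limit_sell(price=105, qty=9): fills=none; bids=[#2:6@97] asks=[#3:1@98 #1:2@104 #5:9@105]
After op 6 [order #6] limit_buy(price=96, qty=4): fills=none; bids=[#2:6@97 #6:4@96] asks=[#3:1@98 #1:2@104 #5:9@105]
After op 7 cancel(order #3): fills=none; bids=[#2:6@97 #6:4@96] asks=[#1:2@104 #5:9@105]
After op 8 [order #7] limit_buy(price=103, qty=8): fills=none; bids=[#7:8@103 #2:6@97 #6:4@96] asks=[#1:2@104 #5:9@105]
After op 9 [order #8] limit_sell(price=104, qty=2): fills=none; bids=[#7:8@103 #2:6@97 #6:4@96] asks=[#1:2@104 #8:2@104 #5:9@105]
After op 10 cancel(order #1): fills=none; bids=[#7:8@103 #2:6@97 #6:4@96] asks=[#8:2@104 #5:9@105]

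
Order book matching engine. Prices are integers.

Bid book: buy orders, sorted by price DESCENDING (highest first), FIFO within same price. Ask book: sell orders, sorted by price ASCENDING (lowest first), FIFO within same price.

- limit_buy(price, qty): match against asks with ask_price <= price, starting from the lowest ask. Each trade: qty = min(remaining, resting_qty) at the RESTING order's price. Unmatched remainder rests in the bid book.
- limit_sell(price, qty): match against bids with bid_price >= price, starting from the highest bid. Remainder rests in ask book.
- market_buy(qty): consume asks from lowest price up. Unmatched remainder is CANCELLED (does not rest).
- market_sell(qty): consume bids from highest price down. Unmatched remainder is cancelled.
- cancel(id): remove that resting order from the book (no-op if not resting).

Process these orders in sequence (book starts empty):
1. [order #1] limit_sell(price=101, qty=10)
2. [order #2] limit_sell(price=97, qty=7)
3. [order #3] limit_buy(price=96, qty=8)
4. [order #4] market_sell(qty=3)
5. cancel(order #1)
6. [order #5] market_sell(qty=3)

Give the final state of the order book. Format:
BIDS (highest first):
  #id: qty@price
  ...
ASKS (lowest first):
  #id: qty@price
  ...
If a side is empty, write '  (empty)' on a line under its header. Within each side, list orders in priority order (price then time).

After op 1 [order #1] limit_sell(price=101, qty=10): fills=none; bids=[-] asks=[#1:10@101]
After op 2 [order #2] limit_sell(price=97, qty=7): fills=none; bids=[-] asks=[#2:7@97 #1:10@101]
After op 3 [order #3] limit_buy(price=96, qty=8): fills=none; bids=[#3:8@96] asks=[#2:7@97 #1:10@101]
After op 4 [order #4] market_sell(qty=3): fills=#3x#4:3@96; bids=[#3:5@96] asks=[#2:7@97 #1:10@101]
After op 5 cancel(order #1): fills=none; bids=[#3:5@96] asks=[#2:7@97]
After op 6 [order #5] market_sell(qty=3): fills=#3x#5:3@96; bids=[#3:2@96] asks=[#2:7@97]

Answer: BIDS (highest first):
  #3: 2@96
ASKS (lowest first):
  #2: 7@97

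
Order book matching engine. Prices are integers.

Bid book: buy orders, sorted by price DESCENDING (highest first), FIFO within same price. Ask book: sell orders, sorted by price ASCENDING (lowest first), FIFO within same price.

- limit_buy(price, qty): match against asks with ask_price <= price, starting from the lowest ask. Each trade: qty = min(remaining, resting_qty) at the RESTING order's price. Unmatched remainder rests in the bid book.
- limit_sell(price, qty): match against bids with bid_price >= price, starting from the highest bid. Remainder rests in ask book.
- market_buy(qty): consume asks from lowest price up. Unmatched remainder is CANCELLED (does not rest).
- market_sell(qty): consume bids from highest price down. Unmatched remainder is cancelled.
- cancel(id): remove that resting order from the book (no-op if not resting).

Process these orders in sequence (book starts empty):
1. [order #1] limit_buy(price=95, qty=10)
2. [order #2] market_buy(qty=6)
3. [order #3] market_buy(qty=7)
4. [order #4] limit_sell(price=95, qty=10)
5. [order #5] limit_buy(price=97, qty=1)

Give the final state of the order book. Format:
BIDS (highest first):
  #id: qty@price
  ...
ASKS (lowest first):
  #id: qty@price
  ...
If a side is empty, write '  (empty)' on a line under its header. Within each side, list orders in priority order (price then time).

After op 1 [order #1] limit_buy(price=95, qty=10): fills=none; bids=[#1:10@95] asks=[-]
After op 2 [order #2] market_buy(qty=6): fills=none; bids=[#1:10@95] asks=[-]
After op 3 [order #3] market_buy(qty=7): fills=none; bids=[#1:10@95] asks=[-]
After op 4 [order #4] limit_sell(price=95, qty=10): fills=#1x#4:10@95; bids=[-] asks=[-]
After op 5 [order #5] limit_buy(price=97, qty=1): fills=none; bids=[#5:1@97] asks=[-]

Answer: BIDS (highest first):
  #5: 1@97
ASKS (lowest first):
  (empty)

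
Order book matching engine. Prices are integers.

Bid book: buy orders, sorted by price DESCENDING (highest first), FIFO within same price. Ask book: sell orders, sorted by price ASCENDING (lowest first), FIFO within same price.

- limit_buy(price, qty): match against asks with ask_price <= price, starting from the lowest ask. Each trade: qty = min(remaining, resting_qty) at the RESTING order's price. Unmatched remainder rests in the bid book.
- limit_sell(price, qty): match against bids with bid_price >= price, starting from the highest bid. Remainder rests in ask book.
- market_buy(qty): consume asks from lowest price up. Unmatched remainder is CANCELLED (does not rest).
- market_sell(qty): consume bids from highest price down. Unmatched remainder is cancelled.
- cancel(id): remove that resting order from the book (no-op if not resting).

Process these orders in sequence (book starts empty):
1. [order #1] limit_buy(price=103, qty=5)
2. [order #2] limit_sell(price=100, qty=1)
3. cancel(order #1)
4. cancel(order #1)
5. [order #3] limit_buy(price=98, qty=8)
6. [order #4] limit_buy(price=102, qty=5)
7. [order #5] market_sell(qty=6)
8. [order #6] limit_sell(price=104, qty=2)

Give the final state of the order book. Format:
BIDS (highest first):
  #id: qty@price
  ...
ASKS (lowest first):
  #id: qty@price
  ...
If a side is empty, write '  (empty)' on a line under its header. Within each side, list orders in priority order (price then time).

Answer: BIDS (highest first):
  #3: 7@98
ASKS (lowest first):
  #6: 2@104

Derivation:
After op 1 [order #1] limit_buy(price=103, qty=5): fills=none; bids=[#1:5@103] asks=[-]
After op 2 [order #2] limit_sell(price=100, qty=1): fills=#1x#2:1@103; bids=[#1:4@103] asks=[-]
After op 3 cancel(order #1): fills=none; bids=[-] asks=[-]
After op 4 cancel(order #1): fills=none; bids=[-] asks=[-]
After op 5 [order #3] limit_buy(price=98, qty=8): fills=none; bids=[#3:8@98] asks=[-]
After op 6 [order #4] limit_buy(price=102, qty=5): fills=none; bids=[#4:5@102 #3:8@98] asks=[-]
After op 7 [order #5] market_sell(qty=6): fills=#4x#5:5@102 #3x#5:1@98; bids=[#3:7@98] asks=[-]
After op 8 [order #6] limit_sell(price=104, qty=2): fills=none; bids=[#3:7@98] asks=[#6:2@104]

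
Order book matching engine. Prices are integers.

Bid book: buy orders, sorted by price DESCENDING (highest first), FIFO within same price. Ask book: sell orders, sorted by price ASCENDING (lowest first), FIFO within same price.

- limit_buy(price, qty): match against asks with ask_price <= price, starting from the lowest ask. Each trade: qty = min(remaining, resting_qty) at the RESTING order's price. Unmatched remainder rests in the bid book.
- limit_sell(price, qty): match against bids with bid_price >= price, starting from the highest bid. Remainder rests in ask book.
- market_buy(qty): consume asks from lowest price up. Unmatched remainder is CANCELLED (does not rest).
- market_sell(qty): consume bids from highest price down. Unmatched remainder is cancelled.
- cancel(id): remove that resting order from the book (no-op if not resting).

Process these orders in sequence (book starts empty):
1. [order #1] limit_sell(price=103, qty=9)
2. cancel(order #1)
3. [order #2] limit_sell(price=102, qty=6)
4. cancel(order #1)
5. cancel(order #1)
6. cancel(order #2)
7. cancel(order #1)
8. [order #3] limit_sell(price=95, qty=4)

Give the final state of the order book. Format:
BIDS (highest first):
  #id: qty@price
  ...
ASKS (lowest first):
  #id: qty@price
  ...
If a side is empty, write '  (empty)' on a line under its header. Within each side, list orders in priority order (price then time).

After op 1 [order #1] limit_sell(price=103, qty=9): fills=none; bids=[-] asks=[#1:9@103]
After op 2 cancel(order #1): fills=none; bids=[-] asks=[-]
After op 3 [order #2] limit_sell(price=102, qty=6): fills=none; bids=[-] asks=[#2:6@102]
After op 4 cancel(order #1): fills=none; bids=[-] asks=[#2:6@102]
After op 5 cancel(order #1): fills=none; bids=[-] asks=[#2:6@102]
After op 6 cancel(order #2): fills=none; bids=[-] asks=[-]
After op 7 cancel(order #1): fills=none; bids=[-] asks=[-]
After op 8 [order #3] limit_sell(price=95, qty=4): fills=none; bids=[-] asks=[#3:4@95]

Answer: BIDS (highest first):
  (empty)
ASKS (lowest first):
  #3: 4@95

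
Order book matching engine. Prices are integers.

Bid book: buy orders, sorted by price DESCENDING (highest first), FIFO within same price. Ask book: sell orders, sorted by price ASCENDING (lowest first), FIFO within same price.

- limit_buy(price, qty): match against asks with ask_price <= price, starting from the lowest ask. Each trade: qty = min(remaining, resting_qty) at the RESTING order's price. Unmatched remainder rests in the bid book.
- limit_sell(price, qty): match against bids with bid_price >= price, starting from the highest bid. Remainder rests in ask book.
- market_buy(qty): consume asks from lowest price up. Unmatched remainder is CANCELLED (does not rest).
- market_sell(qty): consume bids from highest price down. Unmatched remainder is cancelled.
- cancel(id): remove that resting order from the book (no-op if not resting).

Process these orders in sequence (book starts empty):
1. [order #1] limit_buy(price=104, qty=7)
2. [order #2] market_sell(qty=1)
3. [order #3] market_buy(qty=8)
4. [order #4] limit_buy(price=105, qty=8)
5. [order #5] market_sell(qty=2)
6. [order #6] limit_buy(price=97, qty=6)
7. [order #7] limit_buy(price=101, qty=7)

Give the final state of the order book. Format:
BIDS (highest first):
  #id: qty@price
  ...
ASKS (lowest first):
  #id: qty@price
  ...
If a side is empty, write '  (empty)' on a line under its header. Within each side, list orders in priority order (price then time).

After op 1 [order #1] limit_buy(price=104, qty=7): fills=none; bids=[#1:7@104] asks=[-]
After op 2 [order #2] market_sell(qty=1): fills=#1x#2:1@104; bids=[#1:6@104] asks=[-]
After op 3 [order #3] market_buy(qty=8): fills=none; bids=[#1:6@104] asks=[-]
After op 4 [order #4] limit_buy(price=105, qty=8): fills=none; bids=[#4:8@105 #1:6@104] asks=[-]
After op 5 [order #5] market_sell(qty=2): fills=#4x#5:2@105; bids=[#4:6@105 #1:6@104] asks=[-]
After op 6 [order #6] limit_buy(price=97, qty=6): fills=none; bids=[#4:6@105 #1:6@104 #6:6@97] asks=[-]
After op 7 [order #7] limit_buy(price=101, qty=7): fills=none; bids=[#4:6@105 #1:6@104 #7:7@101 #6:6@97] asks=[-]

Answer: BIDS (highest first):
  #4: 6@105
  #1: 6@104
  #7: 7@101
  #6: 6@97
ASKS (lowest first):
  (empty)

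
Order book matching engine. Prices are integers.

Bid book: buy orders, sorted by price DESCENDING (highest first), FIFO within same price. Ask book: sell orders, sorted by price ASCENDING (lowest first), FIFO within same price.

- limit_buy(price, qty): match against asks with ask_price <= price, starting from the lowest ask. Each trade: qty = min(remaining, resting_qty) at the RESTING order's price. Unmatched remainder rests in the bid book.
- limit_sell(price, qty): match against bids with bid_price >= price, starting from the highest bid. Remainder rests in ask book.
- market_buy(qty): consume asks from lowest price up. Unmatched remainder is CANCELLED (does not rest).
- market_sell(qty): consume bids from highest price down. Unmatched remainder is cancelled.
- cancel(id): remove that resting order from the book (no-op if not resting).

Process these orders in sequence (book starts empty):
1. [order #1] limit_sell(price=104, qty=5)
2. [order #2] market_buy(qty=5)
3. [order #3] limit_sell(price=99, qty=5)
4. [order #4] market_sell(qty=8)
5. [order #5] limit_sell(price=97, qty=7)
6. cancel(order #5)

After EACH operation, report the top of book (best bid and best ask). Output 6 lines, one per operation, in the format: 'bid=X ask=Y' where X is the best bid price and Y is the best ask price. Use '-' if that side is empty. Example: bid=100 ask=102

Answer: bid=- ask=104
bid=- ask=-
bid=- ask=99
bid=- ask=99
bid=- ask=97
bid=- ask=99

Derivation:
After op 1 [order #1] limit_sell(price=104, qty=5): fills=none; bids=[-] asks=[#1:5@104]
After op 2 [order #2] market_buy(qty=5): fills=#2x#1:5@104; bids=[-] asks=[-]
After op 3 [order #3] limit_sell(price=99, qty=5): fills=none; bids=[-] asks=[#3:5@99]
After op 4 [order #4] market_sell(qty=8): fills=none; bids=[-] asks=[#3:5@99]
After op 5 [order #5] limit_sell(price=97, qty=7): fills=none; bids=[-] asks=[#5:7@97 #3:5@99]
After op 6 cancel(order #5): fills=none; bids=[-] asks=[#3:5@99]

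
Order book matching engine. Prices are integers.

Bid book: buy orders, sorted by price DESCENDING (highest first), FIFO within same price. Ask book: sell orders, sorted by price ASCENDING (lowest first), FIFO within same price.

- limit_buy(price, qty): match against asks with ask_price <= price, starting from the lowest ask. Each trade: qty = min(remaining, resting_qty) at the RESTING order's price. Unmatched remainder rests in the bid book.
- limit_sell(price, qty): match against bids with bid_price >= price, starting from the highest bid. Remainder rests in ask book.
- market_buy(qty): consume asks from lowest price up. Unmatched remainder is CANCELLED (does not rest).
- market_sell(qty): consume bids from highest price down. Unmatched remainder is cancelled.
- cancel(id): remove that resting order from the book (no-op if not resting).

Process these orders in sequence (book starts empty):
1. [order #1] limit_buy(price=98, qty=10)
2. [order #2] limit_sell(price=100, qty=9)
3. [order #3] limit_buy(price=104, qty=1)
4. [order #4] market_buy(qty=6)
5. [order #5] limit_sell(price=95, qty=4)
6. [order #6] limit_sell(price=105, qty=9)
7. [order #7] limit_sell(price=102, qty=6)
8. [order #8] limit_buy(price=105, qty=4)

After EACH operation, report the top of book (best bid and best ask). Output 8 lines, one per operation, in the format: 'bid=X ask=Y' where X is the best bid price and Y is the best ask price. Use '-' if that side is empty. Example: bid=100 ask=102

Answer: bid=98 ask=-
bid=98 ask=100
bid=98 ask=100
bid=98 ask=100
bid=98 ask=100
bid=98 ask=100
bid=98 ask=100
bid=98 ask=102

Derivation:
After op 1 [order #1] limit_buy(price=98, qty=10): fills=none; bids=[#1:10@98] asks=[-]
After op 2 [order #2] limit_sell(price=100, qty=9): fills=none; bids=[#1:10@98] asks=[#2:9@100]
After op 3 [order #3] limit_buy(price=104, qty=1): fills=#3x#2:1@100; bids=[#1:10@98] asks=[#2:8@100]
After op 4 [order #4] market_buy(qty=6): fills=#4x#2:6@100; bids=[#1:10@98] asks=[#2:2@100]
After op 5 [order #5] limit_sell(price=95, qty=4): fills=#1x#5:4@98; bids=[#1:6@98] asks=[#2:2@100]
After op 6 [order #6] limit_sell(price=105, qty=9): fills=none; bids=[#1:6@98] asks=[#2:2@100 #6:9@105]
After op 7 [order #7] limit_sell(price=102, qty=6): fills=none; bids=[#1:6@98] asks=[#2:2@100 #7:6@102 #6:9@105]
After op 8 [order #8] limit_buy(price=105, qty=4): fills=#8x#2:2@100 #8x#7:2@102; bids=[#1:6@98] asks=[#7:4@102 #6:9@105]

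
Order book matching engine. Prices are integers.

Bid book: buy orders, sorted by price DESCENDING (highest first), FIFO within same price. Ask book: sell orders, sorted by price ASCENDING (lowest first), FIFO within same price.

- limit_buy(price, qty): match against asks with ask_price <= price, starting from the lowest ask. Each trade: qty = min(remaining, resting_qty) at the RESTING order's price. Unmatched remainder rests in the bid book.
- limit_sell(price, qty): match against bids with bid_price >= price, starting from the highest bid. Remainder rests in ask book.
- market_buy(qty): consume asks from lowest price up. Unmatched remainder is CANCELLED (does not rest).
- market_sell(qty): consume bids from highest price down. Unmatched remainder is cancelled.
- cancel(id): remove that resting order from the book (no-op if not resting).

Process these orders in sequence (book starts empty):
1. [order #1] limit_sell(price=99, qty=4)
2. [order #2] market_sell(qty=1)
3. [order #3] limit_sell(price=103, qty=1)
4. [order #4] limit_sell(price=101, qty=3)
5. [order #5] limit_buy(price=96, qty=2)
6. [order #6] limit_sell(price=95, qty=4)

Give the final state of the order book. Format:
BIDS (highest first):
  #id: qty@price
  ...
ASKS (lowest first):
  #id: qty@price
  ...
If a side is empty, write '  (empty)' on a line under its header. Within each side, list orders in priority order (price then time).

After op 1 [order #1] limit_sell(price=99, qty=4): fills=none; bids=[-] asks=[#1:4@99]
After op 2 [order #2] market_sell(qty=1): fills=none; bids=[-] asks=[#1:4@99]
After op 3 [order #3] limit_sell(price=103, qty=1): fills=none; bids=[-] asks=[#1:4@99 #3:1@103]
After op 4 [order #4] limit_sell(price=101, qty=3): fills=none; bids=[-] asks=[#1:4@99 #4:3@101 #3:1@103]
After op 5 [order #5] limit_buy(price=96, qty=2): fills=none; bids=[#5:2@96] asks=[#1:4@99 #4:3@101 #3:1@103]
After op 6 [order #6] limit_sell(price=95, qty=4): fills=#5x#6:2@96; bids=[-] asks=[#6:2@95 #1:4@99 #4:3@101 #3:1@103]

Answer: BIDS (highest first):
  (empty)
ASKS (lowest first):
  #6: 2@95
  #1: 4@99
  #4: 3@101
  #3: 1@103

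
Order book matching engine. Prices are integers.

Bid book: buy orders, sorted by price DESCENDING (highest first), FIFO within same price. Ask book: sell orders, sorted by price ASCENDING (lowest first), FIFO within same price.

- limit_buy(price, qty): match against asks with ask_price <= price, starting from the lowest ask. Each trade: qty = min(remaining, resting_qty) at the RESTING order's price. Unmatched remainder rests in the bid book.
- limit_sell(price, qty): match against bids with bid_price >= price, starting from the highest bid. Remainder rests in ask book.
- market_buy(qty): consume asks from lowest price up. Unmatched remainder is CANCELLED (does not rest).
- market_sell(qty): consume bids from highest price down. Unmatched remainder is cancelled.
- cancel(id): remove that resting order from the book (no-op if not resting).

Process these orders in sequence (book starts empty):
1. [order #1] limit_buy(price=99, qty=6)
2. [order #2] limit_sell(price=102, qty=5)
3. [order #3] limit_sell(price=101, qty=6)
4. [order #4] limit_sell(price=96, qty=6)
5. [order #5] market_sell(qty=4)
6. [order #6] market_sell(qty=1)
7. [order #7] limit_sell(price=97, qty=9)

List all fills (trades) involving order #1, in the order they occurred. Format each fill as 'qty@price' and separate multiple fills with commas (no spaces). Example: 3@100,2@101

Answer: 6@99

Derivation:
After op 1 [order #1] limit_buy(price=99, qty=6): fills=none; bids=[#1:6@99] asks=[-]
After op 2 [order #2] limit_sell(price=102, qty=5): fills=none; bids=[#1:6@99] asks=[#2:5@102]
After op 3 [order #3] limit_sell(price=101, qty=6): fills=none; bids=[#1:6@99] asks=[#3:6@101 #2:5@102]
After op 4 [order #4] limit_sell(price=96, qty=6): fills=#1x#4:6@99; bids=[-] asks=[#3:6@101 #2:5@102]
After op 5 [order #5] market_sell(qty=4): fills=none; bids=[-] asks=[#3:6@101 #2:5@102]
After op 6 [order #6] market_sell(qty=1): fills=none; bids=[-] asks=[#3:6@101 #2:5@102]
After op 7 [order #7] limit_sell(price=97, qty=9): fills=none; bids=[-] asks=[#7:9@97 #3:6@101 #2:5@102]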